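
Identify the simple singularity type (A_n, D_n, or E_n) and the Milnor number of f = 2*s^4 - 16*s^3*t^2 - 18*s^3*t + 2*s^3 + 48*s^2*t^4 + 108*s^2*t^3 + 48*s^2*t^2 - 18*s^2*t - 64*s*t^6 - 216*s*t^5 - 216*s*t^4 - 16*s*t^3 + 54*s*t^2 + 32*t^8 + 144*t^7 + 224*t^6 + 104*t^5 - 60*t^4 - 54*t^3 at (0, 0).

Type E7, Milnor number mu = 7.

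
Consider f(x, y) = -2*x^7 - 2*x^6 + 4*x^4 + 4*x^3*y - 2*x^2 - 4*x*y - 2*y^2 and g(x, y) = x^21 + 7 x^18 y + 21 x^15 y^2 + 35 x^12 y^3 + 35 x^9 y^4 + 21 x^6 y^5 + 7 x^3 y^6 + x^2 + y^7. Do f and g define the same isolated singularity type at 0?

The Hessian of f at 0 has rank 1. Corank 1: A-series; mu = 6 gives A_6. The Hessian of g at 0 has rank 1. Corank 1: A-series; mu = 6 gives A_6. Both have type A_6, hence right-equivalent.

Yes.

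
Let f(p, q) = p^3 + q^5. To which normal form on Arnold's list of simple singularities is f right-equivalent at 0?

E_{8}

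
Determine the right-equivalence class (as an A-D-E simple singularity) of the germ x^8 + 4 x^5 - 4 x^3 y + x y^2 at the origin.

D_9

The Hessian of f at 0 is [[0, 0], [0, 0]] with rank 0, so corank 2. A Groebner basis of the Jacobian ideal J(f) in C{x,y} is {x^2*y^2 - y^3/2, -2*x^2*y + x*y^3 + y^2, y^4, x^3 - x*y/2}; counting standard monomials gives mu = 9. Corank 2; j^3 = x*y^2 has shape L^2 M (L != M), so D-series; mu = 9 gives D_9.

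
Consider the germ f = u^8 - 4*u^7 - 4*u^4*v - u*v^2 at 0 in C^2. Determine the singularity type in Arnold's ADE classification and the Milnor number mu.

Type D9, Milnor number mu = 9.

The Hessian of f at 0 is [[0, 0], [0, 0]] with rank 0, so corank 2. A Groebner basis of the Jacobian ideal J(f) in C{u,v} is {u^4 + u*v/2, u^3*v - u*v^2 + v^2/2, u^2*v^2, v^3}; counting standard monomials gives mu = 9. Corank 2; j^3 = -u*v^2 has shape L^2 M (L != M), so D-series; mu = 9 gives D_9.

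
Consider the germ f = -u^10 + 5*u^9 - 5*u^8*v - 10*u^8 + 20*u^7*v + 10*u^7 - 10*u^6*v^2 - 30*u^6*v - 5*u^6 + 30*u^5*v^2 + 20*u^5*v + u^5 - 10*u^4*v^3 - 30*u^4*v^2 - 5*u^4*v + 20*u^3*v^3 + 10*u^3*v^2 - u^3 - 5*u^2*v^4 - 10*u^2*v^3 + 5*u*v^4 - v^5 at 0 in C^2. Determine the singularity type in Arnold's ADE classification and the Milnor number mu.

The Hessian of f at 0 has rank 0. Corank 2; j^3 = -u^3 is a perfect cube, so E-series; the 5-jet and mu = 8 give E_8.

Type E_8, Milnor number mu = 8.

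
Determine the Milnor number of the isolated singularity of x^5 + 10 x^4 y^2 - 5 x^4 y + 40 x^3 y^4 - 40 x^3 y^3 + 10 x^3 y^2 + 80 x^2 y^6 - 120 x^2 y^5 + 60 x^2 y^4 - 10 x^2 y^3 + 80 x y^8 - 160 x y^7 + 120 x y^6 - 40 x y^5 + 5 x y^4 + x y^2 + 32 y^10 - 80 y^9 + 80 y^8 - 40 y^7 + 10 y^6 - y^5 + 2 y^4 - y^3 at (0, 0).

The Hessian of f at 0 has rank 0. Corank 2; j^3 = y^2*(x - y) has shape L^2 M (L != M), so D-series; mu = 6 gives D_6.

6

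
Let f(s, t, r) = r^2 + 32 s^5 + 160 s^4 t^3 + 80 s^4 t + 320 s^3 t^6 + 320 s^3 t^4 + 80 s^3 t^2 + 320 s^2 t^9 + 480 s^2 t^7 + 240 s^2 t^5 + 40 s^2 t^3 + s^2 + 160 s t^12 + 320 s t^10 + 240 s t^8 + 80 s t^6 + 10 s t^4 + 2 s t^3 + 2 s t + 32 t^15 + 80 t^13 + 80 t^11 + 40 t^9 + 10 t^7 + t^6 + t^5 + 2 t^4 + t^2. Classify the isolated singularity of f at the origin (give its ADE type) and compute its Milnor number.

Type A4, Milnor number mu = 4.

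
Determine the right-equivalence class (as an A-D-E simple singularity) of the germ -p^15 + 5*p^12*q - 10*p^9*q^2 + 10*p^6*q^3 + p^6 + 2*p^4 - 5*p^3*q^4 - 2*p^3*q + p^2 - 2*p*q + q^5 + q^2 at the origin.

The Hessian of f at 0 has rank 1. Corank 1: A-series; mu = 4 gives A_4.

A_{4}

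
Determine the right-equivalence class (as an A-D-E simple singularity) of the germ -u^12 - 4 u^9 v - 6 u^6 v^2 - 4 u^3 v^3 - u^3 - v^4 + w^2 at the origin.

The Hessian of f at 0 is [[0, 0, 0], [0, 0, 0], [0, 0, 2]] with rank 1, so corank 2. A Groebner basis of the Jacobian ideal J(f) in C{u,v,w} is {v^3, u^2, w}; counting standard monomials gives mu = 6. Corank 2; j^3 = -u^3 is a perfect cube, so E-series; the 4-jet and mu = 6 give E_6.

E6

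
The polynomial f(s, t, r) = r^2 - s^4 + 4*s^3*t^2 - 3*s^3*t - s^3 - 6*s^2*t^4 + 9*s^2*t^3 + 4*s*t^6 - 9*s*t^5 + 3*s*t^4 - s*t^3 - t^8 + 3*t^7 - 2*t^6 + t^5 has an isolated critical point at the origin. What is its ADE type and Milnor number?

The Hessian of f at 0 has rank 1. Corank 2; j^3 = -s^3 is a perfect cube, so E-series; the 4-jet and mu = 7 give E_7.

Type E7, Milnor number mu = 7.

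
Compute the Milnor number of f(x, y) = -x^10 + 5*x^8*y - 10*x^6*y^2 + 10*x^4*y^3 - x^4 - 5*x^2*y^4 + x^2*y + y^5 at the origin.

The Hessian of f at 0 has rank 0. Corank 2; j^3 = x^2*y has shape L^2 M (L != M), so D-series; mu = 6 gives D_6.

6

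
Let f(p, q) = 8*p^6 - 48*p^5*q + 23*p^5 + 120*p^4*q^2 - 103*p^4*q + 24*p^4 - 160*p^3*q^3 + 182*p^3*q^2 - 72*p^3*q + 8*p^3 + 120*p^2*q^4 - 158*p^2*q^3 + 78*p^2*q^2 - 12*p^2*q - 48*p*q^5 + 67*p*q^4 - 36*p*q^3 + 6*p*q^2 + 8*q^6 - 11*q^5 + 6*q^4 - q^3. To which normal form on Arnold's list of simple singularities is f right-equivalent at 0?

E_{8}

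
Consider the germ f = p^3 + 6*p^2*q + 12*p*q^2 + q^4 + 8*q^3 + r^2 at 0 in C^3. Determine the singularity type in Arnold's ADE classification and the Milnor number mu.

Type E_6, Milnor number mu = 6.

The Hessian of f at 0 has rank 1. Corank 2; j^3 = (p + 2*q)^3 is a perfect cube, so E-series; the 4-jet and mu = 6 give E_6.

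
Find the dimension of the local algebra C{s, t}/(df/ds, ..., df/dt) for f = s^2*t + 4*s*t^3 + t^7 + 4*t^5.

8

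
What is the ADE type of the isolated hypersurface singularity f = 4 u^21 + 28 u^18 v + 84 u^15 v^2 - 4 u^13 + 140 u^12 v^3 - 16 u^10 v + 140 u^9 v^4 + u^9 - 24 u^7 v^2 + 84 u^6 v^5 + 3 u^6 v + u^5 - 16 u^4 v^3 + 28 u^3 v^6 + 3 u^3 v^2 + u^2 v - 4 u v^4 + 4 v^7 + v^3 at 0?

The Hessian of f at 0 is [[0, 0], [0, 0]] with rank 0, so corank 2. A Groebner basis of the Jacobian ideal J(f) in C{u,v} is {v^3, u^2 + 3*v^2, u*v}; counting standard monomials gives mu = 4. Corank 2; j^3 = v*(u^2 + v^2) splits into three distinct lines over C (the quadratic factor has nonzero discriminant), so D_4.

D_{4}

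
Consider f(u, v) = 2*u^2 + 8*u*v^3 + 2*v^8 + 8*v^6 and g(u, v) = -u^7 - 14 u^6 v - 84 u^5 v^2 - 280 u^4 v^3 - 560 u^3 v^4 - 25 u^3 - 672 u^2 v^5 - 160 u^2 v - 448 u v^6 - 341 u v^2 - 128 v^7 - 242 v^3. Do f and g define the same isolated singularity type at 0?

No.

The Hessian of f at 0 has rank 1. Corank 1: A-series; mu = 7 gives A_7. The Hessian of g at 0 has rank 0. Corank 2; j^3 = -(u + 2*v)*(5*u + 11*v)^2 has shape L^2 M (L != M), so D-series; mu = 8 gives D_8. f is A_7 but g is D_8, hence not right-equivalent.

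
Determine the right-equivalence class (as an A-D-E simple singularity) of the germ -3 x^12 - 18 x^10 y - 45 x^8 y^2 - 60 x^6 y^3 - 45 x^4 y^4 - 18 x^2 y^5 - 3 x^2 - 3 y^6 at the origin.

The Hessian of f at 0 has rank 1. Corank 1: A-series; mu = 5 gives A_5.

A_5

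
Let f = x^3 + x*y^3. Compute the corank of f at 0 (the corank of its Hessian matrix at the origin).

Hessian at 0 has rank 0.

2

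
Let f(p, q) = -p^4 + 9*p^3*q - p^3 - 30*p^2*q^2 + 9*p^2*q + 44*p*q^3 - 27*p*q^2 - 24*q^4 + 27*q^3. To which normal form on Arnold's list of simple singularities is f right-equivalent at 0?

E7

The Hessian of f at 0 has rank 0. Corank 2; j^3 = -(p - 3*q)^3 is a perfect cube, so E-series; the 4-jet and mu = 7 give E_7.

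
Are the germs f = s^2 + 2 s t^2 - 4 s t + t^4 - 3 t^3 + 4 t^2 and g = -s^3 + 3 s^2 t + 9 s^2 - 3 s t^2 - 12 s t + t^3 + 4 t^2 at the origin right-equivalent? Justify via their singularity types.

Yes.

The Hessian of f at 0 has rank 1. Corank 1: A-series; mu = 2 gives A_2. The Hessian of g at 0 has rank 1. Corank 1: A-series; mu = 2 gives A_2. Both have type A_2, hence right-equivalent.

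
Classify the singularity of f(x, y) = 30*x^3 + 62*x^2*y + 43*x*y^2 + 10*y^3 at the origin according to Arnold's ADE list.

D_4

The Hessian of f at 0 has rank 0. Corank 2; j^3 = (3*x + 2*y)*(10*x^2 + 14*x*y + 5*y^2) splits into three distinct lines over C (the quadratic factor has nonzero discriminant), so D_4.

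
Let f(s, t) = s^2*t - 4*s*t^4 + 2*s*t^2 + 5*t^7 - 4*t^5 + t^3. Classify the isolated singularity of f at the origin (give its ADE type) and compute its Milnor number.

Type D_8, Milnor number mu = 8.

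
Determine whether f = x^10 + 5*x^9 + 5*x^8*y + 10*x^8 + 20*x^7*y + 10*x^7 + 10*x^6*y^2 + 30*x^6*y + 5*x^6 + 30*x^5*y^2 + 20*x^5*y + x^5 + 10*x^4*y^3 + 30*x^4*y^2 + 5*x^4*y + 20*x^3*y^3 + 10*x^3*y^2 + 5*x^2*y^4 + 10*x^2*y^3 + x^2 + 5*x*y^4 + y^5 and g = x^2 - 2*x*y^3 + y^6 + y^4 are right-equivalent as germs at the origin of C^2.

No.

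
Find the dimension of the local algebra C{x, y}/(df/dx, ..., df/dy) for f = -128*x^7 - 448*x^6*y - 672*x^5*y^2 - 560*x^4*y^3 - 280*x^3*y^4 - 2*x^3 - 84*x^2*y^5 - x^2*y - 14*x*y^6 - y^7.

The Hessian of f at 0 is [[0, 0], [0, 0]] with rank 0, so corank 2. A Groebner basis of the Jacobian ideal J(f) in C{x,y} is {-x*y/14 + y^6, x*y^2, x^2 + x*y/2}; counting standard monomials gives mu = 8. Corank 2; j^3 = -x^2*(2*x + y) has shape L^2 M (L != M), so D-series; mu = 8 gives D_8.

8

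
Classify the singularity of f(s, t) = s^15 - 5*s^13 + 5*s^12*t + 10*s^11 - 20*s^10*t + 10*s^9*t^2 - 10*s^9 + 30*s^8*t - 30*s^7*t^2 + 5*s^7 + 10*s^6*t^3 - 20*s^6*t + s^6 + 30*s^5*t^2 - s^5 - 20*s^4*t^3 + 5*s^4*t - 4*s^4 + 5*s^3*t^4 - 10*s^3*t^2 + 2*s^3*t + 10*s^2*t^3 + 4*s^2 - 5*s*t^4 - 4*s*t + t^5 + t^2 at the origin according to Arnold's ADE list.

A4

The Hessian of f at 0 has rank 1. Corank 1: A-series; mu = 4 gives A_4.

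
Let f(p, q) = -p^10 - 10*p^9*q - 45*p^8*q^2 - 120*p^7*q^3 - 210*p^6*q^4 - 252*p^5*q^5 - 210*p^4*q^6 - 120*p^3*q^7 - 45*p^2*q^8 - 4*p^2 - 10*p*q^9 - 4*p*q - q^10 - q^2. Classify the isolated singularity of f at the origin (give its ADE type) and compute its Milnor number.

The Hessian of f at 0 is [[-8, -4], [-4, -2]] with rank 1, so corank 1. A Groebner basis of the Jacobian ideal J(f) in C{p,q} is {q^9, p + q/2}; counting standard monomials gives mu = 9. Corank 1: A-series; mu = 9 gives A_9.

Type A9, Milnor number mu = 9.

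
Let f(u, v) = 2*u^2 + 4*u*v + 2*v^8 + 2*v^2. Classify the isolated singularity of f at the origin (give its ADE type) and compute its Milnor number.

Type A7, Milnor number mu = 7.

The Hessian of f at 0 is [[4, 4], [4, 4]] with rank 1, so corank 1. A Groebner basis of the Jacobian ideal J(f) in C{u,v} is {v^7, u + v}; counting standard monomials gives mu = 7. Corank 1: A-series; mu = 7 gives A_7.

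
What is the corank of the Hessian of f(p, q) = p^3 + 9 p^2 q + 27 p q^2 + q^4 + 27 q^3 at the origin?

2

The Hessian at 0 is [[0, 0], [0, 0]] of rank 0; hence corank 2.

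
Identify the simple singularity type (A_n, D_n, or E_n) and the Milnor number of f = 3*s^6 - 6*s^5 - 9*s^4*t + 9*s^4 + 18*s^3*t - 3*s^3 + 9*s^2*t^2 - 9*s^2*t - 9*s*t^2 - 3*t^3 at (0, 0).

Type E_{8}, Milnor number mu = 8.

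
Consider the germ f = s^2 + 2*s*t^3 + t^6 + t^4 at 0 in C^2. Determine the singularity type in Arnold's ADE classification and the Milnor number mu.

Type A_3, Milnor number mu = 3.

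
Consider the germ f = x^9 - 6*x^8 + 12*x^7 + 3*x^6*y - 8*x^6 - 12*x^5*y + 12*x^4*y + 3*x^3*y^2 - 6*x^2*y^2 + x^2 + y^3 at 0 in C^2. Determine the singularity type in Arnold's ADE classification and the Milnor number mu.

The Hessian of f at 0 has rank 1. Corank 1: A-series; mu = 2 gives A_2.

Type A_2, Milnor number mu = 2.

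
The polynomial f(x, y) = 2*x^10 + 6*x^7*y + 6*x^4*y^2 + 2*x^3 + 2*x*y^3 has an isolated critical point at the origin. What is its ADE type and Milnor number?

The Hessian of f at 0 has rank 0. Corank 2; j^3 = 2*x^3 is a perfect cube, so E-series; the 4-jet and mu = 7 give E_7.

Type E7, Milnor number mu = 7.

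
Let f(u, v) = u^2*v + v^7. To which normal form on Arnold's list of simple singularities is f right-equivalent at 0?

The Hessian of f at 0 has rank 0. Corank 2; j^3 = u^2*v has shape L^2 M (L != M), so D-series; mu = 8 gives D_8.

D8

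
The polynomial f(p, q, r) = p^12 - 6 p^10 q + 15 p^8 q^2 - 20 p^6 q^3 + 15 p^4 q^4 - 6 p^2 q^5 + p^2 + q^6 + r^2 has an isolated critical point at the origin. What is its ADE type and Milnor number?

The Hessian of f at 0 is [[2, 0, 0], [0, 0, 0], [0, 0, 2]] with rank 2, so corank 1. A Groebner basis of the Jacobian ideal J(f) in C{p,q,r} is {q^5, p, r}; counting standard monomials gives mu = 5. Corank 1: A-series; mu = 5 gives A_5.

Type A5, Milnor number mu = 5.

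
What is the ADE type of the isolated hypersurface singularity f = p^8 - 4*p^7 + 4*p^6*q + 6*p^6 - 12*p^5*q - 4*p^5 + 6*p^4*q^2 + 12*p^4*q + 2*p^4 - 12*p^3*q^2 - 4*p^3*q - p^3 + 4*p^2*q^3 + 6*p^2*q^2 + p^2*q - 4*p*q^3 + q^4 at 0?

D5

The Hessian of f at 0 is [[0, 0], [0, 0]] with rank 0, so corank 2. A Groebner basis of the Jacobian ideal J(f) in C{p,q} is {p*q^2, p*q/4 + q^3, p^2 - p*q}; counting standard monomials gives mu = 5. Corank 2; j^3 = -p^2*(p - q) has shape L^2 M (L != M), so D-series; mu = 5 gives D_5.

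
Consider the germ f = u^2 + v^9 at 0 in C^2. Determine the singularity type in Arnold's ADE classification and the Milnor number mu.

The Hessian of f at 0 has rank 1. Corank 1: A-series; mu = 8 gives A_8.

Type A8, Milnor number mu = 8.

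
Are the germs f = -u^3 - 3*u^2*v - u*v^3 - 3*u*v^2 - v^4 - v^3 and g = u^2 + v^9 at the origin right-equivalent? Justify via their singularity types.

No.

The Hessian of f at 0 has rank 0. Corank 2; j^3 = -(u + v)^3 is a perfect cube, so E-series; the 4-jet and mu = 7 give E_7. The Hessian of g at 0 has rank 1. Corank 1: A-series; mu = 8 gives A_8. f is E_7 but g is A_8, hence not right-equivalent.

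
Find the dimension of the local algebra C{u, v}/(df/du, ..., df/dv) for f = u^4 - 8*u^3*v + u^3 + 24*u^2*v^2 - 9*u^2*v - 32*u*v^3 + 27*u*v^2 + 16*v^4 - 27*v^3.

The Hessian of f at 0 is [[0, 0], [0, 0]] with rank 0, so corank 2. A Groebner basis of the Jacobian ideal J(f) in C{u,v} is {v^4, u*v^2 - 8*v^3/3, u^2 - 6*u*v + 9*v^2}; counting standard monomials gives mu = 6. Corank 2; j^3 = (u - 3*v)^3 is a perfect cube, so E-series; the 4-jet and mu = 6 give E_6.

6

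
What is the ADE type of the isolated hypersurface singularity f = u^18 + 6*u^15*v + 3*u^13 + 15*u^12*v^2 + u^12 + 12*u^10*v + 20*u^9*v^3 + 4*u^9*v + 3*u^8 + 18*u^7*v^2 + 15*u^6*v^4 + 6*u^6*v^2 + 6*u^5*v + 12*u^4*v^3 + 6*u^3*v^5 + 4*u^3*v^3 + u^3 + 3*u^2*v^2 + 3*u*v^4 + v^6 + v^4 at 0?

E6

The Hessian of f at 0 has rank 0. Corank 2; j^3 = u^3 is a perfect cube, so E-series; the 4-jet and mu = 6 give E_6.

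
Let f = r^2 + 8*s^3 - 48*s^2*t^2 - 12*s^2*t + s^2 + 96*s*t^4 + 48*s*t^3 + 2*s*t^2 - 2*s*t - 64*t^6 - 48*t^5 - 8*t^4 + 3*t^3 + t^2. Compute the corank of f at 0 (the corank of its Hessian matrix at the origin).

1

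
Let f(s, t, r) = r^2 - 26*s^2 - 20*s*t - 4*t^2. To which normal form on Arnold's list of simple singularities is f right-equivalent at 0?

The Hessian of f at 0 has rank 3. Corank 0: nondegenerate Morse point, so A_1.

A_{1}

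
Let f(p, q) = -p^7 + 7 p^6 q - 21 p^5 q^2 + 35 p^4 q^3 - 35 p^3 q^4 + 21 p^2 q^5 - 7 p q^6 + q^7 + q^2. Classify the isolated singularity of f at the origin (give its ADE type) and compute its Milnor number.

The Hessian of f at 0 has rank 1. Corank 1: A-series; mu = 6 gives A_6.

Type A6, Milnor number mu = 6.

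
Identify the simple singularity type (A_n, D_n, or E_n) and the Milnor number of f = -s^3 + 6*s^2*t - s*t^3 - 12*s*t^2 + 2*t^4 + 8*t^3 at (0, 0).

The Hessian of f at 0 has rank 0. Corank 2; j^3 = -(s - 2*t)^3 is a perfect cube, so E-series; the 4-jet and mu = 7 give E_7.

Type E_7, Milnor number mu = 7.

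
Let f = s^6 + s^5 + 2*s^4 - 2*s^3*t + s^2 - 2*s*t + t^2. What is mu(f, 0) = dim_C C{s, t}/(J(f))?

4

The Hessian of f at 0 has rank 1. Corank 1: A-series; mu = 4 gives A_4.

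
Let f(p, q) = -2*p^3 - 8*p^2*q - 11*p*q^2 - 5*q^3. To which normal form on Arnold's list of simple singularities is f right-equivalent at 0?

D4

The Hessian of f at 0 has rank 0. Corank 2; j^3 = -(p + q)*(2*p^2 + 6*p*q + 5*q^2) splits into three distinct lines over C (the quadratic factor has nonzero discriminant), so D_4.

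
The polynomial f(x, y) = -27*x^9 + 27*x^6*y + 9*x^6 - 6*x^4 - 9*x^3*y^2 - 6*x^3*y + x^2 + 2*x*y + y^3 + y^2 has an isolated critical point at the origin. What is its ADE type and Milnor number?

Type A_2, Milnor number mu = 2.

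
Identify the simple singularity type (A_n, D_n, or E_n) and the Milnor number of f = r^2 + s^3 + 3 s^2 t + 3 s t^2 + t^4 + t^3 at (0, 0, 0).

Type E_6, Milnor number mu = 6.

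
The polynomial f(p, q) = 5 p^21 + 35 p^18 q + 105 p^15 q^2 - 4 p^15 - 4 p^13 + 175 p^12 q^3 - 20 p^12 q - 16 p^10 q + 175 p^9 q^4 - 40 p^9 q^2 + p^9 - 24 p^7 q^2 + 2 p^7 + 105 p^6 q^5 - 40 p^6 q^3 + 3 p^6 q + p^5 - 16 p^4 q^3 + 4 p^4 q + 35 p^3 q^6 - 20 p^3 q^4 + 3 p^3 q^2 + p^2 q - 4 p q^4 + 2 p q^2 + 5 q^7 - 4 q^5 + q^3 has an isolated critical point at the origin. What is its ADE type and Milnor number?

Type D_8, Milnor number mu = 8.

The Hessian of f at 0 is [[0, 0], [0, 0]] with rank 0, so corank 2. A Groebner basis of the Jacobian ideal J(f) in C{p,q} is {p^2 + p*q^3 + 7*p*q/3 + 4*q^2/3, -5*p^2/2 - 16*p*q/3 + q^4 - 17*q^2/6, p^3 - 3*p*q^2 - 2*q^3, p^2*q + 2*p*q^2 + q^3}; counting standard monomials gives mu = 8. Corank 2; j^3 = q*(p + q)^2 has shape L^2 M (L != M), so D-series; mu = 8 gives D_8.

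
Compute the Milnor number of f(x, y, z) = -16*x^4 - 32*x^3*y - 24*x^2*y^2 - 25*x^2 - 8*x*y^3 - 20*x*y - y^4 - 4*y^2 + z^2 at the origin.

3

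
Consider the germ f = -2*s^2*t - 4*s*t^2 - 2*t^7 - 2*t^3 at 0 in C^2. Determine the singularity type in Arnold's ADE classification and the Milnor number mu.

The Hessian of f at 0 has rank 0. Corank 2; j^3 = -2*t*(s + t)^2 has shape L^2 M (L != M), so D-series; mu = 8 gives D_8.

Type D_8, Milnor number mu = 8.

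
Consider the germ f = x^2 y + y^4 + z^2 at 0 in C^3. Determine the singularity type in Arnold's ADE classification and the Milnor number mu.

Type D_{5}, Milnor number mu = 5.

The Hessian of f at 0 has rank 1. Corank 2; j^3 = x^2*y has shape L^2 M (L != M), so D-series; mu = 5 gives D_5.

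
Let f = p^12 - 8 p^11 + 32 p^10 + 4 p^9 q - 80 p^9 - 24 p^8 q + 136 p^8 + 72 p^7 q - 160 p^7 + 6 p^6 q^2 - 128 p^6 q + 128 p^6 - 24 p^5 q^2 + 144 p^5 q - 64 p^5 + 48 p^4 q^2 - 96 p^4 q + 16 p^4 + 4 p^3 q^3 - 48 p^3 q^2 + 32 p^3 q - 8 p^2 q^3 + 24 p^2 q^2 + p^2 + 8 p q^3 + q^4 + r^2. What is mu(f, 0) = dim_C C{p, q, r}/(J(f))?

3

The Hessian of f at 0 has rank 2. Corank 1: A-series; mu = 3 gives A_3.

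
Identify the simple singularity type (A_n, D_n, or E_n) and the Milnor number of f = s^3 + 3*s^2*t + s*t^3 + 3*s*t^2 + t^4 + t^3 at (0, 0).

Type E_7, Milnor number mu = 7.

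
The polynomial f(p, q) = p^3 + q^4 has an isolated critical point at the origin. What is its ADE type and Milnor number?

Type E6, Milnor number mu = 6.

The Hessian of f at 0 has rank 0. Corank 2; j^3 = p^3 is a perfect cube, so E-series; the 4-jet and mu = 6 give E_6.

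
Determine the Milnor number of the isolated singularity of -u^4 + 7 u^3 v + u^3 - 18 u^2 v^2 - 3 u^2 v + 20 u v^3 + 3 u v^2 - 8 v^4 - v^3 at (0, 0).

7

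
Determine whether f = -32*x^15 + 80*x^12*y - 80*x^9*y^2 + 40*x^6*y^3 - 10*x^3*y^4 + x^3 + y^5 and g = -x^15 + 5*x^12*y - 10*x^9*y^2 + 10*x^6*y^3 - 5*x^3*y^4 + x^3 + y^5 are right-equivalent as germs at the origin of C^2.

Yes.

The Hessian of f at 0 is [[0, 0], [0, 0]] with rank 0, so corank 2. A Groebner basis of the Jacobian ideal J(f) in C{x,y} is {y^4, x^2}; counting standard monomials gives mu = 8. Corank 2; j^3 = x^3 is a perfect cube, so E-series; the 5-jet and mu = 8 give E_8. The Hessian of g at 0 is [[0, 0], [0, 0]] with rank 0, so corank 2. A Groebner basis of the Jacobian ideal J(g) in C{x,y} is {y^4, x^2}; counting standard monomials gives mu = 8. Corank 2; j^3 = x^3 is a perfect cube, so E-series; the 5-jet and mu = 8 give E_8. Both have type E_8, hence right-equivalent.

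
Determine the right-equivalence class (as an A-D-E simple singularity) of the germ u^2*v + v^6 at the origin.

D_7

The Hessian of f at 0 has rank 0. Corank 2; j^3 = u^2*v has shape L^2 M (L != M), so D-series; mu = 7 gives D_7.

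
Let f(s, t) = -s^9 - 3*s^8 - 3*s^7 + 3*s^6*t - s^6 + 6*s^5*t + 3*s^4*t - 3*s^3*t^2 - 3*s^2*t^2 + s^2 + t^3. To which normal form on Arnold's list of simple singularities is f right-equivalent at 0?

The Hessian of f at 0 has rank 1. Corank 1: A-series; mu = 2 gives A_2.

A_2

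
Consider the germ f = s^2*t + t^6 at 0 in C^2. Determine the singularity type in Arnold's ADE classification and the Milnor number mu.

Type D_7, Milnor number mu = 7.

The Hessian of f at 0 has rank 0. Corank 2; j^3 = s^2*t has shape L^2 M (L != M), so D-series; mu = 7 gives D_7.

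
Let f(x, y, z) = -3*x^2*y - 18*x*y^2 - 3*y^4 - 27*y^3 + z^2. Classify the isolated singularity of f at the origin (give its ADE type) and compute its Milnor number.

The Hessian of f at 0 has rank 1. Corank 2; j^3 = -3*y*(x + 3*y)^2 has shape L^2 M (L != M), so D-series; mu = 5 gives D_5.

Type D5, Milnor number mu = 5.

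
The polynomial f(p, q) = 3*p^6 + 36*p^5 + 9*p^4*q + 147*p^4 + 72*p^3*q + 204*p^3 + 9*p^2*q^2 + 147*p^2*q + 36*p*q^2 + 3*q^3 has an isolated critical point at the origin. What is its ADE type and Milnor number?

Type D4, Milnor number mu = 4.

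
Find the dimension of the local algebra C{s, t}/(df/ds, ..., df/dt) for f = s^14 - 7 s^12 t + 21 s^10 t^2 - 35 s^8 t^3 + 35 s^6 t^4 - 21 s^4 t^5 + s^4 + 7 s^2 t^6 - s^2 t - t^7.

8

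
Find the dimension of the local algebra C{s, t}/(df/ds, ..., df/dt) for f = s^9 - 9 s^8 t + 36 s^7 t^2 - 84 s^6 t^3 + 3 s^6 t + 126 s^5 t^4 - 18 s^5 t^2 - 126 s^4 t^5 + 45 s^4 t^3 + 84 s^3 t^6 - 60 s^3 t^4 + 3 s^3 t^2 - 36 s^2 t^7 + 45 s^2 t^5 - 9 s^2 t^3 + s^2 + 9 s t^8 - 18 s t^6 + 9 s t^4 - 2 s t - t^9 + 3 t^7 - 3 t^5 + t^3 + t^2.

The Hessian of f at 0 has rank 1. Corank 1: A-series; mu = 2 gives A_2.

2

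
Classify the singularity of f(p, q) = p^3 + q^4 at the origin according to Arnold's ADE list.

E_{6}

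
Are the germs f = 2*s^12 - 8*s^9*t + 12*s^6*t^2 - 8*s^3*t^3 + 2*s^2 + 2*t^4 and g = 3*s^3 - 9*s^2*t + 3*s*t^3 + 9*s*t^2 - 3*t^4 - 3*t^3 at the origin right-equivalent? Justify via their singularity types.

The Hessian of f at 0 has rank 1. Corank 1: A-series; mu = 3 gives A_3. The Hessian of g at 0 has rank 0. Corank 2; j^3 = 3*(s - t)^3 is a perfect cube, so E-series; the 4-jet and mu = 7 give E_7. f is A_3 but g is E_7, hence not right-equivalent.

No.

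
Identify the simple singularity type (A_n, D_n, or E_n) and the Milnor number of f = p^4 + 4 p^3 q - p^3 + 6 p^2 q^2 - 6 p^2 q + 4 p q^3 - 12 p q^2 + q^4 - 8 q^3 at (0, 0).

Type E_{6}, Milnor number mu = 6.

The Hessian of f at 0 is [[0, 0], [0, 0]] with rank 0, so corank 2. A Groebner basis of the Jacobian ideal J(f) in C{p,q} is {q^4, p*q^2 + 5*q^3/3, p^2 + 4*p*q + 4*q^2}; counting standard monomials gives mu = 6. Corank 2; j^3 = -(p + 2*q)^3 is a perfect cube, so E-series; the 4-jet and mu = 6 give E_6.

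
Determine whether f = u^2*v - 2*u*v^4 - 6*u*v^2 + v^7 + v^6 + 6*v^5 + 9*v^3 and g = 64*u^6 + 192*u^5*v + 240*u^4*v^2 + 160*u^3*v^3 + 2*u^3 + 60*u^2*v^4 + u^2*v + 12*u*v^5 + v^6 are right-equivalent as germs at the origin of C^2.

The Hessian of f at 0 has rank 0. Corank 2; j^3 = v*(u - 3*v)^2 has shape L^2 M (L != M), so D-series; mu = 7 gives D_7. The Hessian of g at 0 has rank 0. Corank 2; j^3 = u^2*(2*u + v) has shape L^2 M (L != M), so D-series; mu = 7 gives D_7. Both have type D_7, hence right-equivalent.

Yes.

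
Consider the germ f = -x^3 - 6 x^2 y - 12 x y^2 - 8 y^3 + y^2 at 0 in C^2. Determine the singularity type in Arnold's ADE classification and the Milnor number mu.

Type A_2, Milnor number mu = 2.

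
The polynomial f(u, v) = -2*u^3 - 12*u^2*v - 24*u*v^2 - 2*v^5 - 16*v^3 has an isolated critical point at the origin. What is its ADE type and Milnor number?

The Hessian of f at 0 has rank 0. Corank 2; j^3 = -2*(u + 2*v)^3 is a perfect cube, so E-series; the 5-jet and mu = 8 give E_8.

Type E_8, Milnor number mu = 8.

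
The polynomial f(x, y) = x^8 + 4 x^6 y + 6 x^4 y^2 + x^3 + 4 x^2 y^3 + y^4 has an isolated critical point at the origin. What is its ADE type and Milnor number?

Type E_6, Milnor number mu = 6.

The Hessian of f at 0 is [[0, 0], [0, 0]] with rank 0, so corank 2. A Groebner basis of the Jacobian ideal J(f) in C{x,y} is {y^3, x^2}; counting standard monomials gives mu = 6. Corank 2; j^3 = x^3 is a perfect cube, so E-series; the 4-jet and mu = 6 give E_6.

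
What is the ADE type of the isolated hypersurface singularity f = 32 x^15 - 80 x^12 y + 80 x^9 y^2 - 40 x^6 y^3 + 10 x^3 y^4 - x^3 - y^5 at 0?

The Hessian of f at 0 has rank 0. Corank 2; j^3 = -x^3 is a perfect cube, so E-series; the 5-jet and mu = 8 give E_8.

E_8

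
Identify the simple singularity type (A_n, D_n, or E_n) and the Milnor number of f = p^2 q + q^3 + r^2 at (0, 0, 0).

Type D_{4}, Milnor number mu = 4.

The Hessian of f at 0 has rank 1. Corank 2; j^3 = q*(p^2 + q^2) splits into three distinct lines over C (the quadratic factor has nonzero discriminant), so D_4.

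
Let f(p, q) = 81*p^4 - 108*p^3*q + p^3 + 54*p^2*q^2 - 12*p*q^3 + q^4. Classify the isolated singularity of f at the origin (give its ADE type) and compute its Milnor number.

The Hessian of f at 0 is [[0, 0], [0, 0]] with rank 0, so corank 2. A Groebner basis of the Jacobian ideal J(f) in C{p,q} is {q^4, p*q^2 - q^3/9, p^2}; counting standard monomials gives mu = 6. Corank 2; j^3 = p^3 is a perfect cube, so E-series; the 4-jet and mu = 6 give E_6.

Type E_6, Milnor number mu = 6.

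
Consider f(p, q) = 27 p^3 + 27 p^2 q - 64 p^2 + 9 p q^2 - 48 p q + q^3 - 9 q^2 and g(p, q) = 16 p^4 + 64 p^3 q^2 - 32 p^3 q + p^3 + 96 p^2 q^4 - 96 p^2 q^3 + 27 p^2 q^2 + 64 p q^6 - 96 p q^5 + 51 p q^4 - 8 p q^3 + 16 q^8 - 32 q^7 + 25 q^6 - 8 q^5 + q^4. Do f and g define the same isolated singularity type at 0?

No.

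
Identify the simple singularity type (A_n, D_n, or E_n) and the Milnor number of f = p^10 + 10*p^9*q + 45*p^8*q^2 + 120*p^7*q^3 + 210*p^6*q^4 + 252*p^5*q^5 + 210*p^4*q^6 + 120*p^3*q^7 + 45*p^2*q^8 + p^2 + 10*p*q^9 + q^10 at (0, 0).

The Hessian of f at 0 has rank 1. Corank 1: A-series; mu = 9 gives A_9.

Type A_{9}, Milnor number mu = 9.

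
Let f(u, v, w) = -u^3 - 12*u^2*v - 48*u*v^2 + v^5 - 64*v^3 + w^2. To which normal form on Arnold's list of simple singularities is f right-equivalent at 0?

E8

The Hessian of f at 0 is [[0, 0, 0], [0, 0, 0], [0, 0, 2]] with rank 1, so corank 2. A Groebner basis of the Jacobian ideal J(f) in C{u,v,w} is {v^4, u^2 + 8*u*v + 16*v^2, w}; counting standard monomials gives mu = 8. Corank 2; j^3 = -(u + 4*v)^3 is a perfect cube, so E-series; the 5-jet and mu = 8 give E_8.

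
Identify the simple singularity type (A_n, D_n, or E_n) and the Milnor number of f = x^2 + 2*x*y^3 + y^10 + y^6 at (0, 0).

The Hessian of f at 0 is [[2, 0], [0, 0]] with rank 1, so corank 1. A Groebner basis of the Jacobian ideal J(f) in C{x,y} is {x^3, x + y^3}; counting standard monomials gives mu = 9. Corank 1: A-series; mu = 9 gives A_9.

Type A9, Milnor number mu = 9.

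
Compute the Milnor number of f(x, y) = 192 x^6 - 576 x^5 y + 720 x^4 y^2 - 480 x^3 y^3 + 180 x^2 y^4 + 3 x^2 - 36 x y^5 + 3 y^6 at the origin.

5

The Hessian of f at 0 is [[6, 0], [0, 0]] with rank 1, so corank 1. A Groebner basis of the Jacobian ideal J(f) in C{x,y} is {y^5, x}; counting standard monomials gives mu = 5. Corank 1: A-series; mu = 5 gives A_5.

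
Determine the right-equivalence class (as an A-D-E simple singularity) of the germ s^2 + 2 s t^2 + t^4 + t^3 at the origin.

A_2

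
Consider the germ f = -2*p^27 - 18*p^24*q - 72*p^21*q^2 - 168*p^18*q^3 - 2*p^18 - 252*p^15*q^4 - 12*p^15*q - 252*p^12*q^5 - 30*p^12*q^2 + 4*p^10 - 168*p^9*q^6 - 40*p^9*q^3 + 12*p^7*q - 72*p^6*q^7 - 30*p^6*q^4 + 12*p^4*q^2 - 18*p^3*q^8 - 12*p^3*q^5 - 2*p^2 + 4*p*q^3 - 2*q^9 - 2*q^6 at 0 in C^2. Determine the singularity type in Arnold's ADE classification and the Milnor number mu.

The Hessian of f at 0 has rank 1. Corank 1: A-series; mu = 8 gives A_8.

Type A_8, Milnor number mu = 8.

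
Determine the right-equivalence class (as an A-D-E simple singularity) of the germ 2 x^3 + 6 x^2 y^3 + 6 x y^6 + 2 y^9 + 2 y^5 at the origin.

E8

The Hessian of f at 0 is [[0, 0], [0, 0]] with rank 0, so corank 2. A Groebner basis of the Jacobian ideal J(f) in C{x,y} is {x^2/2 + x*y^3, y^4, x^3, x^2*y}; counting standard monomials gives mu = 8. Corank 2; j^3 = 2*x^3 is a perfect cube, so E-series; the 5-jet and mu = 8 give E_8.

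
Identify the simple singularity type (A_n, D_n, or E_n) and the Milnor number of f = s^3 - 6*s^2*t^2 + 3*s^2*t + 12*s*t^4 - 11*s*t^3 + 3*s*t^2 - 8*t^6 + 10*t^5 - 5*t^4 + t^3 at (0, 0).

Type E_{7}, Milnor number mu = 7.

The Hessian of f at 0 has rank 0. Corank 2; j^3 = (s + t)^3 is a perfect cube, so E-series; the 4-jet and mu = 7 give E_7.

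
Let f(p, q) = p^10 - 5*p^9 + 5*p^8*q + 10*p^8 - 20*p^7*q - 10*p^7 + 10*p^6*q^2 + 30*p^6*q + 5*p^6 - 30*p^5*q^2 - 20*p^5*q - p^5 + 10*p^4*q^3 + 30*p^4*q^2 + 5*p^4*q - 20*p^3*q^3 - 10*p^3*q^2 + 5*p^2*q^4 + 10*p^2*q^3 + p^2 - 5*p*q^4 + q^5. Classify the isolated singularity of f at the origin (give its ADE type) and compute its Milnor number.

Type A_4, Milnor number mu = 4.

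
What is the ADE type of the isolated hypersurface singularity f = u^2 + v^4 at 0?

A3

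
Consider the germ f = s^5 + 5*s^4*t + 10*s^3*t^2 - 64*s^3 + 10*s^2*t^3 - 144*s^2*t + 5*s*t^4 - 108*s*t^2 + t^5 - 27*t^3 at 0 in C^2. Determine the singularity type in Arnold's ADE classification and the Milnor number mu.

Type E_8, Milnor number mu = 8.

The Hessian of f at 0 has rank 0. Corank 2; j^3 = -(4*s + 3*t)^3 is a perfect cube, so E-series; the 5-jet and mu = 8 give E_8.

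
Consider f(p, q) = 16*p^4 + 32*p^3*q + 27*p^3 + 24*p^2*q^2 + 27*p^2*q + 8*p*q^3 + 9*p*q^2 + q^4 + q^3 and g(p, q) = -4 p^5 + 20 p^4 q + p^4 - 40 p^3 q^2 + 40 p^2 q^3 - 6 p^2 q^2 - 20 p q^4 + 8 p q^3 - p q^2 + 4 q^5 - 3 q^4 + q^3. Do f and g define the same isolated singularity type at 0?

No.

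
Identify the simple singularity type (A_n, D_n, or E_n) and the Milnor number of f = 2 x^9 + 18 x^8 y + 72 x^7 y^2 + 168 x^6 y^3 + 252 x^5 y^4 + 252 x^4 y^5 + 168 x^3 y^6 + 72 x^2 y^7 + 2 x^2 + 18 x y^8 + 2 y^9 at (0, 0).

Type A_8, Milnor number mu = 8.

The Hessian of f at 0 has rank 1. Corank 1: A-series; mu = 8 gives A_8.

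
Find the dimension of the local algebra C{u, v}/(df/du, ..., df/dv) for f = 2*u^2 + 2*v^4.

3

The Hessian of f at 0 has rank 1. Corank 1: A-series; mu = 3 gives A_3.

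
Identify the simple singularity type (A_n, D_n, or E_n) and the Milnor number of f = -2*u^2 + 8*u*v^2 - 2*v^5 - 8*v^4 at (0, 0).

Type A_{4}, Milnor number mu = 4.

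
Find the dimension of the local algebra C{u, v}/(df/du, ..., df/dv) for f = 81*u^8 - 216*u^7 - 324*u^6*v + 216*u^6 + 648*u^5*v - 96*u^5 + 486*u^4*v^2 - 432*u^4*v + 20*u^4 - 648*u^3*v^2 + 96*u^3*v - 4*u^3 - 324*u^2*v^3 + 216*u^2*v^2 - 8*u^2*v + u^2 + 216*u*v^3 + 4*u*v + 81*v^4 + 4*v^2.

3

The Hessian of f at 0 is [[2, 4], [4, 8]] with rank 1, so corank 1. A Groebner basis of the Jacobian ideal J(f) in C{u,v} is {u^2 - u/2 - v, u*v + u/4 + v/2, -u/8 + v^2 - v/4}; counting standard monomials gives mu = 3. Corank 1: A-series; mu = 3 gives A_3.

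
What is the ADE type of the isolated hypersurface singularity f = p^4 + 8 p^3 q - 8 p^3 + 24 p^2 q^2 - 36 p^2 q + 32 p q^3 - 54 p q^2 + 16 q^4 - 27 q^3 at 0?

The Hessian of f at 0 is [[0, 0], [0, 0]] with rank 0, so corank 2. A Groebner basis of the Jacobian ideal J(f) in C{p,q} is {q^4, p*q^2 + 5*q^3/3, p^2 + 3*p*q + 9*q^2/4}; counting standard monomials gives mu = 6. Corank 2; j^3 = -(2*p + 3*q)^3 is a perfect cube, so E-series; the 4-jet and mu = 6 give E_6.

E6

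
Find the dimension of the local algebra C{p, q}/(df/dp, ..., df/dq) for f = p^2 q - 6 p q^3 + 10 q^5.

6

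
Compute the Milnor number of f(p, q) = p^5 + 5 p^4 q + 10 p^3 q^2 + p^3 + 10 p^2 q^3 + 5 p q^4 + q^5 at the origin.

8

The Hessian of f at 0 has rank 0. Corank 2; j^3 = p^3 is a perfect cube, so E-series; the 5-jet and mu = 8 give E_8.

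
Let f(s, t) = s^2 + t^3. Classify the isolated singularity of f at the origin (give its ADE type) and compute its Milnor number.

Type A2, Milnor number mu = 2.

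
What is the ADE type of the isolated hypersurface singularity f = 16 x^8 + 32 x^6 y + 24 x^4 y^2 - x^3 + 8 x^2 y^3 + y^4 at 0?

The Hessian of f at 0 is [[0, 0], [0, 0]] with rank 0, so corank 2. A Groebner basis of the Jacobian ideal J(f) in C{x,y} is {y^3, x^2}; counting standard monomials gives mu = 6. Corank 2; j^3 = -x^3 is a perfect cube, so E-series; the 4-jet and mu = 6 give E_6.

E_6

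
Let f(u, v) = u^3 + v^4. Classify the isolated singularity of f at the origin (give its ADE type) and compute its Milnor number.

Type E_{6}, Milnor number mu = 6.

The Hessian of f at 0 has rank 0. Corank 2; j^3 = u^3 is a perfect cube, so E-series; the 4-jet and mu = 6 give E_6.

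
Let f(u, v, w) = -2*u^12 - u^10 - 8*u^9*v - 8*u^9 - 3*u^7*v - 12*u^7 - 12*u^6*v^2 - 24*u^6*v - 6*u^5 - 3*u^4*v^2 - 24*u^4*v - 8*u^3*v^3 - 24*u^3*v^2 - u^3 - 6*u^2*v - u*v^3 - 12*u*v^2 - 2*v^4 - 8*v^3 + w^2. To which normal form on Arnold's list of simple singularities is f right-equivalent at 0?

E_{7}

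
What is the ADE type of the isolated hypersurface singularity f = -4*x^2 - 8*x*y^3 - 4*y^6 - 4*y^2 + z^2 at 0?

A_1

The Hessian of f at 0 has rank 3. Corank 0: nondegenerate Morse point, so A_1.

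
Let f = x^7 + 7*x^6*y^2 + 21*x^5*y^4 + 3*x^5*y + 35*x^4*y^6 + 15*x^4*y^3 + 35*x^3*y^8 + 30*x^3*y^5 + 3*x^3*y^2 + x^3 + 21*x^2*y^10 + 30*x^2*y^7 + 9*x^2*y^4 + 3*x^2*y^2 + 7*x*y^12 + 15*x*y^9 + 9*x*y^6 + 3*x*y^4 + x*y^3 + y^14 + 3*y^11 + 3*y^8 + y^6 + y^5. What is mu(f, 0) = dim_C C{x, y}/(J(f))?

7

The Hessian of f at 0 is [[0, 0], [0, 0]] with rank 0, so corank 2. A Groebner basis of the Jacobian ideal J(f) in C{x,y} is {-x^2 + y^4 - y^3/3, x^3, x^2*y + x^2/3 + y^3/9, x^2 + x*y^2 + y^3/3}; counting standard monomials gives mu = 7. Corank 2; j^3 = x^3 is a perfect cube, so E-series; the 4-jet and mu = 7 give E_7.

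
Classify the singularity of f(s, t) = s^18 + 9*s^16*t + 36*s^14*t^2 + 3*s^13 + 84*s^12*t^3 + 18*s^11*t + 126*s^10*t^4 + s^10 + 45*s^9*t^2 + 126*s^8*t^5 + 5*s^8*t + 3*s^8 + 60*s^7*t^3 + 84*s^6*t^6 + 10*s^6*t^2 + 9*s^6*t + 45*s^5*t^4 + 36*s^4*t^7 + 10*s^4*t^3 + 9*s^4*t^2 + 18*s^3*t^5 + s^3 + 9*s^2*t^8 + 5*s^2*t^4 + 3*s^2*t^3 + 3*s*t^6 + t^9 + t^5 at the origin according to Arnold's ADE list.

E_{8}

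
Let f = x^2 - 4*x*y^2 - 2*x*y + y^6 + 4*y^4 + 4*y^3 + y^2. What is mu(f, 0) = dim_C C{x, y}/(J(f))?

The Hessian of f at 0 has rank 1. Corank 1: A-series; mu = 5 gives A_5.

5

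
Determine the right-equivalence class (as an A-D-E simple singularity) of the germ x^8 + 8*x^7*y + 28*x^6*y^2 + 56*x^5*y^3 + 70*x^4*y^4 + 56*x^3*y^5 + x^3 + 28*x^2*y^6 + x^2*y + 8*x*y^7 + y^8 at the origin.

D_9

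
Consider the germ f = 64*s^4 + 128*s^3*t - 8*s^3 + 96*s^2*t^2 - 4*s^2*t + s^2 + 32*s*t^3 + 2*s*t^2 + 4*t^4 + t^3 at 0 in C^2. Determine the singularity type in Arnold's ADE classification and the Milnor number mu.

Type A_{2}, Milnor number mu = 2.

The Hessian of f at 0 has rank 1. Corank 1: A-series; mu = 2 gives A_2.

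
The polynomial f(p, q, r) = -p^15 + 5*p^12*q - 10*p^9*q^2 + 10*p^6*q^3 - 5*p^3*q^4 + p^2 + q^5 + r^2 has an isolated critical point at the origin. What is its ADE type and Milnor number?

The Hessian of f at 0 has rank 2. Corank 1: A-series; mu = 4 gives A_4.

Type A_4, Milnor number mu = 4.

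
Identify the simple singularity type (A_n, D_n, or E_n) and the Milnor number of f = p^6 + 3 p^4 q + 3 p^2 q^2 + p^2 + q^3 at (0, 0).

Type A_2, Milnor number mu = 2.

The Hessian of f at 0 has rank 1. Corank 1: A-series; mu = 2 gives A_2.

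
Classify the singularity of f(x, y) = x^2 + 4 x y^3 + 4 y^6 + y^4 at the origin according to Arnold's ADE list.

A_3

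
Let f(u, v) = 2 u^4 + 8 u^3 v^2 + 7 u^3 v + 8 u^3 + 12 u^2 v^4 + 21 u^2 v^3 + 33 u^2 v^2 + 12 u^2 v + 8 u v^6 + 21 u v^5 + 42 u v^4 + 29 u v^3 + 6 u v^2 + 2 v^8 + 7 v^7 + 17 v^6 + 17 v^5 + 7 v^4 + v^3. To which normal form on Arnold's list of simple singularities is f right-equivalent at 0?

E_{7}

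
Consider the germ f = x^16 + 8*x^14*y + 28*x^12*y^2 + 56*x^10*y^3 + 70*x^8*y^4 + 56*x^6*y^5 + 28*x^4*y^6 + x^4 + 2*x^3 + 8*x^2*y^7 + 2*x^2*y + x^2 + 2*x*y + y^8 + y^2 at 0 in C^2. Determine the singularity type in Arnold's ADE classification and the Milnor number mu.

The Hessian of f at 0 has rank 1. Corank 1: A-series; mu = 7 gives A_7.

Type A_7, Milnor number mu = 7.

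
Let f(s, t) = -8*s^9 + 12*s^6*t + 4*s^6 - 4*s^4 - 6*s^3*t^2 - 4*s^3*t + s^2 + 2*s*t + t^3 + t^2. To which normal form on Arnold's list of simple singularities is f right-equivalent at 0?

The Hessian of f at 0 has rank 1. Corank 1: A-series; mu = 2 gives A_2.

A2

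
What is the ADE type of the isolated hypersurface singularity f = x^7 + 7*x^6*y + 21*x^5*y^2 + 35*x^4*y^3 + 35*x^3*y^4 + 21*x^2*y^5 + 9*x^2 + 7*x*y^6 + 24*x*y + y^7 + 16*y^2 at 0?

A_{6}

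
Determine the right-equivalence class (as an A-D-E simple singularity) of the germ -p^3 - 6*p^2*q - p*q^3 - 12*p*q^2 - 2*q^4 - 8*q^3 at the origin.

E_7

The Hessian of f at 0 is [[0, 0], [0, 0]] with rank 0, so corank 2. A Groebner basis of the Jacobian ideal J(f) in C{p,q} is {p^3 + 6*p^2*q + 48*p^2 + 192*p*q + 192*q^2, -6*p^2 + p*q^2 - 24*p*q - 24*q^2, 3*p^2 + 12*p*q + q^3 + 12*q^2}; counting standard monomials gives mu = 7. Corank 2; j^3 = -(p + 2*q)^3 is a perfect cube, so E-series; the 4-jet and mu = 7 give E_7.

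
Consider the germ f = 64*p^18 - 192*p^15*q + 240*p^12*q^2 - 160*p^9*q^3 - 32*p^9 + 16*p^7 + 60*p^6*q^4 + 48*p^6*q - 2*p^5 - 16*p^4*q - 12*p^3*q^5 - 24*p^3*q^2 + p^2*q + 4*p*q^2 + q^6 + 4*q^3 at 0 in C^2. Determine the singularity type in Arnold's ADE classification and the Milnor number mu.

Type D_{7}, Milnor number mu = 7.

The Hessian of f at 0 is [[0, 0], [0, 0]] with rank 0, so corank 2. A Groebner basis of the Jacobian ideal J(f) in C{p,q} is {p*q/32 + q^4 + q^2/16, p^3 - 64*p^2 - 256*p*q + 8*q^3 - 256*q^2, p^2*q + 64*p^2/3 + 256*p*q/3 - 4*q^3 + 256*q^2/3, -16*p^2/3 + p*q^2 - 64*p*q/3 + 2*q^3 - 64*q^2/3}; counting standard monomials gives mu = 7. Corank 2; j^3 = q*(p + 2*q)^2 has shape L^2 M (L != M), so D-series; mu = 7 gives D_7.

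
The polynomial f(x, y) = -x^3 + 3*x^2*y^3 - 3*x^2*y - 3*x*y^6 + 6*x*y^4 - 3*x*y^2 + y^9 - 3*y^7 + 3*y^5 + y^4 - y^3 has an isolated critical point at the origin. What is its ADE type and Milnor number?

The Hessian of f at 0 is [[0, 0], [0, 0]] with rank 0, so corank 2. A Groebner basis of the Jacobian ideal J(f) in C{x,y} is {y^3, x^2 + 2*x*y + y^2}; counting standard monomials gives mu = 6. Corank 2; j^3 = -(x + y)^3 is a perfect cube, so E-series; the 4-jet and mu = 6 give E_6.

Type E6, Milnor number mu = 6.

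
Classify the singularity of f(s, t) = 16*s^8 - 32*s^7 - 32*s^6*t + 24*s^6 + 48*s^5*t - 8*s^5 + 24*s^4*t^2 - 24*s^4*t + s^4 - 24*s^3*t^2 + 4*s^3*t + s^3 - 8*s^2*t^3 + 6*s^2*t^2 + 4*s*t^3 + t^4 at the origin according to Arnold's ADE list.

The Hessian of f at 0 is [[0, 0], [0, 0]] with rank 0, so corank 2. A Groebner basis of the Jacobian ideal J(f) in C{s,t} is {t^4, s*t^2 + t^3/3, s^2}; counting standard monomials gives mu = 6. Corank 2; j^3 = s^3 is a perfect cube, so E-series; the 4-jet and mu = 6 give E_6.

E_{6}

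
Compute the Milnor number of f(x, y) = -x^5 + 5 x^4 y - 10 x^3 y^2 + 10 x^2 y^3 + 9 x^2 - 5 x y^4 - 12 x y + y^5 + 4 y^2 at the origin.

The Hessian of f at 0 has rank 1. Corank 1: A-series; mu = 4 gives A_4.

4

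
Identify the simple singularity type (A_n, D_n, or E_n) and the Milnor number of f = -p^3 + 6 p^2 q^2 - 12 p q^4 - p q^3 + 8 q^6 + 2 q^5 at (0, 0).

Type E7, Milnor number mu = 7.

The Hessian of f at 0 has rank 0. Corank 2; j^3 = -p^3 is a perfect cube, so E-series; the 4-jet and mu = 7 give E_7.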